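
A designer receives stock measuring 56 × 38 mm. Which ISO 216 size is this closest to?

Aspect ratio 56/38 ≈ 1.474 (ISO target is √2 ≈ 1.414).
In the C-series (envelope sizes, between A and B): C9 = 40 × 57 mm.
Off by 3 mm total — nearest standard size.

C9 (40 × 57 mm)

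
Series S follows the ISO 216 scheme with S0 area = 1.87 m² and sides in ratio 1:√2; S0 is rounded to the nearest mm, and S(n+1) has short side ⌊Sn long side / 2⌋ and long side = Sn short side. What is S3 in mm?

406 × 575 mm

Let S0's short side be w mm. w · w√2 = 1.87 m² = 1,870,000 mm², so w ≈ 1149.9 mm and w√2 ≈ 1626.2 mm → S0 = 1150 × 1626 mm.
S1: ⌊1626/2⌋ × 1150 = 813 × 1150 mm
S2: ⌊1150/2⌋ × 813 = 575 × 813 mm
S3: ⌊813/2⌋ × 575 = 406 × 575 mm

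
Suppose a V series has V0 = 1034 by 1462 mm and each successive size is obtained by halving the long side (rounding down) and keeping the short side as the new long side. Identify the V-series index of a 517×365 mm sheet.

V0: 1034 × 1462 mm
V1: 731 × 1034 mm
V2: 517 × 731 mm
V3: 365 × 517 mm
V4: 258 × 365 mm
→ matches V3.

V3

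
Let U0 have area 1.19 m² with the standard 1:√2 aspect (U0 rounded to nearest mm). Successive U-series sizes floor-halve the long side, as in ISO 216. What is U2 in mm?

458 × 648 mm

Let U0's short side be w mm. w · w√2 = 1.19 m² = 1,190,000 mm², so w ≈ 917.3 mm and w√2 ≈ 1297.3 mm → U0 = 917 × 1297 mm.
U1: ⌊1297/2⌋ × 917 = 648 × 917 mm
U2: ⌊917/2⌋ × 648 = 458 × 648 mm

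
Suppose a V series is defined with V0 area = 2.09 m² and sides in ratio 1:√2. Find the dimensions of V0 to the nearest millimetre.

1216 × 1719 mm

Let the short side be w mm. Then w · w√2 = 2.09 m² = 2,090,000 mm².
w² = 2,090,000/√2, so w ≈ 1215.7 mm; long side = w√2 ≈ 1719.2 mm.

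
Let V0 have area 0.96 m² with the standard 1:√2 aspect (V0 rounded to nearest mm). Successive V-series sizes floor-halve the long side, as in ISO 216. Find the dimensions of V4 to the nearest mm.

Let V0's short side be w mm. w · w√2 = 0.96 m² = 960,000 mm², so w ≈ 823.9 mm and w√2 ≈ 1165.2 mm → V0 = 824 × 1165 mm.
V1: ⌊1165/2⌋ × 824 = 582 × 824 mm
V2: ⌊824/2⌋ × 582 = 412 × 582 mm
V3: ⌊582/2⌋ × 412 = 291 × 412 mm
V4: ⌊412/2⌋ × 291 = 206 × 291 mm

206 × 291 mm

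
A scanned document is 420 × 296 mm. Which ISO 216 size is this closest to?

Aspect ratio 420/296 ≈ 1.419 — close to the ISO √2 ≈ 1.414.
In the A-series (A0 area = 1 m²): A3 = 297 × 420 mm.
Off by 1 mm total — nearest standard size.

A3 (297 × 420 mm)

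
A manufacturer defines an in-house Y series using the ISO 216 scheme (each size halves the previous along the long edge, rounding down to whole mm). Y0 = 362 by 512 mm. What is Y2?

Y1: ⌊512/2⌋ × 362 = 256 × 362 mm
Y2: ⌊362/2⌋ × 256 = 181 × 256 mm

181 × 256 mm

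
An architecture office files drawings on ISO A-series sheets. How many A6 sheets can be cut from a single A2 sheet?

A2 = 420 × 594 mm; A6 = 105 × 148 mm.
Each halving step doubles the count; 4 steps from A2 to A6.
2^4 = 16.

16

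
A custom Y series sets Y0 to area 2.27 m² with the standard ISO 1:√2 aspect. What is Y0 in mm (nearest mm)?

Let the short side be w mm. Then w · w√2 = 2.27 m² = 2,270,000 mm².
w² = 2,270,000/√2, so w ≈ 1266.9 mm; long side = w√2 ≈ 1791.7 mm.

1267 × 1792 mm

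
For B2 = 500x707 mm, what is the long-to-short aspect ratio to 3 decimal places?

707 / 500 = 1.414
Matches √2 ≈ 1.414 — the ISO 216 defining ratio.

1.414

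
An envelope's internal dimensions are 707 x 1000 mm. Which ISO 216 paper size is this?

B1 (707 × 1000 mm)

Aspect ratio 1000/707 ≈ 1.414 — close to the ISO √2 ≈ 1.414.
In the B-series (B0 = 1000 × 1414 mm): B1 = 707 × 1000 mm.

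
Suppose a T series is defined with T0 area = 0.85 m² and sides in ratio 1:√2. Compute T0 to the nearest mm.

Let the short side be w mm. Then w · w√2 = 0.85 m² = 850,000 mm².
w² = 850,000/√2, so w ≈ 775.3 mm; long side = w√2 ≈ 1096.4 mm.

775 × 1096 mm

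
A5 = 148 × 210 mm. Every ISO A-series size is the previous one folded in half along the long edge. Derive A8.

52 × 74 mm

A6: ⌊210/2⌋ × 148 = 105 × 148 mm
A7: ⌊148/2⌋ × 105 = 74 × 105 mm
A8: ⌊105/2⌋ × 74 = 52 × 74 mm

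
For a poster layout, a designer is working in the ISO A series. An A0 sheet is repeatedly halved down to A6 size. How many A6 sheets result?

64

Each ISO step halves the sheet: 1 × A0 → 2 × A1 → 4 × A2 → 8 × A3 → …
From A0 to A6 is 6 halving steps: 2^6 = 64.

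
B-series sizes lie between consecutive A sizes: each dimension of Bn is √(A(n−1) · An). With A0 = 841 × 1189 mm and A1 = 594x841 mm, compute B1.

Short side: √(841 · 594) = √499554 ≈ 706.8 → 707 mm
Long side: √(1189 · 841) = √999949 ≈ 1000.0 → 1000 mm

707 × 1000 mm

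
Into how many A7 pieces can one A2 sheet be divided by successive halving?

32

Each ISO step halves the sheet: 1 × A2 → 2 × A3 → 4 × A4 → 8 × A5 → …
From A2 to A7 is 5 halving steps: 2^5 = 32.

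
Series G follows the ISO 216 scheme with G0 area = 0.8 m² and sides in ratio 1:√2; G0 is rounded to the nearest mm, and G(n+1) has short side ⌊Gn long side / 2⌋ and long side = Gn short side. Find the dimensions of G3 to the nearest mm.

Let G0's short side be w mm. w · w√2 = 0.8 m² = 800,000 mm², so w ≈ 752.1 mm and w√2 ≈ 1063.7 mm → G0 = 752 × 1064 mm.
G1: ⌊1064/2⌋ × 752 = 532 × 752 mm
G2: ⌊752/2⌋ × 532 = 376 × 532 mm
G3: ⌊532/2⌋ × 376 = 266 × 376 mm

266 × 376 mm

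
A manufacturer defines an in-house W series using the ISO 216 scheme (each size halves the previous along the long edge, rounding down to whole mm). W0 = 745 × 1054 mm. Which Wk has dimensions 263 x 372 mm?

W0: 745 × 1054 mm
W1: 527 × 745 mm
W2: 372 × 527 mm
W3: 263 × 372 mm
W4: 186 × 263 mm
→ matches W3.

W3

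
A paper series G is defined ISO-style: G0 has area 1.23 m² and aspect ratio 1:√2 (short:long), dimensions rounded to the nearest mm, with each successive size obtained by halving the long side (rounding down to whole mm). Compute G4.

233 × 329 mm

Let G0's short side be w mm. w · w√2 = 1.23 m² = 1,230,000 mm², so w ≈ 932.6 mm and w√2 ≈ 1318.9 mm → G0 = 933 × 1319 mm.
G1: ⌊1319/2⌋ × 933 = 659 × 933 mm
G2: ⌊933/2⌋ × 659 = 466 × 659 mm
G3: ⌊659/2⌋ × 466 = 329 × 466 mm
G4: ⌊466/2⌋ × 329 = 233 × 329 mm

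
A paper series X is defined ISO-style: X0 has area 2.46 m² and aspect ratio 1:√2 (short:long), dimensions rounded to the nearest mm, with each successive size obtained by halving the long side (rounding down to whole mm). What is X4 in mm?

329 × 466 mm

Let X0's short side be w mm. w · w√2 = 2.46 m² = 2,460,000 mm², so w ≈ 1318.9 mm and w√2 ≈ 1865.2 mm → X0 = 1319 × 1865 mm.
X1: ⌊1865/2⌋ × 1319 = 932 × 1319 mm
X2: ⌊1319/2⌋ × 932 = 659 × 932 mm
X3: ⌊932/2⌋ × 659 = 466 × 659 mm
X4: ⌊659/2⌋ × 466 = 329 × 466 mm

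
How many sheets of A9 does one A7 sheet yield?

Each ISO step halves the sheet: 1 × A7 → 2 × A8 → 4 × A9
From A7 to A9 is 2 halving steps: 2^2 = 4.

4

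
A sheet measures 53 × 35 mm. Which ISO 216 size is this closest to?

A9 (37 × 52 mm)

Aspect ratio 53/35 ≈ 1.514 (ISO target is √2 ≈ 1.414).
In the A-series (A0 area = 1 m²): A9 = 37 × 52 mm.
Off by 3 mm total — nearest standard size.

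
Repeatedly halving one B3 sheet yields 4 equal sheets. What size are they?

4 = 2^2, so 2 halving steps.
B3 → B4 → … → B5 after 2 steps.

B5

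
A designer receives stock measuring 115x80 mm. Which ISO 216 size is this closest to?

C7 (81 × 114 mm)

Aspect ratio 115/80 ≈ 1.438 (ISO target is √2 ≈ 1.414).
In the C-series (envelope sizes, between A and B): C7 = 81 × 114 mm.
Off by 2 mm total — nearest standard size.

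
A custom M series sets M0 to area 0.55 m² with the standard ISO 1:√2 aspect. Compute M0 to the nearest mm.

Let the short side be w mm. Then w · w√2 = 0.55 m² = 550,000 mm².
w² = 550,000/√2, so w ≈ 623.6 mm; long side = w√2 ≈ 881.9 mm.

624 × 882 mm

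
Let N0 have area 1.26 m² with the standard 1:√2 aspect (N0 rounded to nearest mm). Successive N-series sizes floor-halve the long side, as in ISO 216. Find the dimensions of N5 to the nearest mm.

166 × 236 mm

Let N0's short side be w mm. w · w√2 = 1.26 m² = 1,260,000 mm², so w ≈ 943.9 mm and w√2 ≈ 1334.9 mm → N0 = 944 × 1335 mm.
N1: ⌊1335/2⌋ × 944 = 667 × 944 mm
N2: ⌊944/2⌋ × 667 = 472 × 667 mm
N3: ⌊667/2⌋ × 472 = 333 × 472 mm
N4: ⌊472/2⌋ × 333 = 236 × 333 mm
N5: ⌊333/2⌋ × 236 = 166 × 236 mm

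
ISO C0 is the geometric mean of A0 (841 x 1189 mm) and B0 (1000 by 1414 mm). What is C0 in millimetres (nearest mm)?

917 × 1297 mm

Short: √(841 · 1000) = √841000 ≈ 917.1 mm.
Long: √(1189 · 1414) = √1681246 ≈ 1296.6 mm.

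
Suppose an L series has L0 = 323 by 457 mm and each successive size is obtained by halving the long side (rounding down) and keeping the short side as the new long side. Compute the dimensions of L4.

L1: ⌊457/2⌋ × 323 = 228 × 323 mm
L2: ⌊323/2⌋ × 228 = 161 × 228 mm
L3: ⌊228/2⌋ × 161 = 114 × 161 mm
L4: ⌊161/2⌋ × 114 = 80 × 114 mm

80 × 114 mm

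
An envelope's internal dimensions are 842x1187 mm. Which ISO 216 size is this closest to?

Aspect ratio 1187/842 ≈ 1.410 — close to the ISO √2 ≈ 1.414.
In the A-series (A0 area = 1 m²): A0 = 841 × 1189 mm.
Off by 3 mm total — nearest standard size.

A0 (841 × 1189 mm)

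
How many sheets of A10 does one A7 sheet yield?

8

Each ISO step halves the sheet: 1 × A7 → 2 × A8 → 4 × A9 → 8 × A10
From A7 to A10 is 3 halving steps: 2^3 = 8.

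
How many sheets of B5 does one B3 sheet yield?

B3 = 353 × 500 mm; B5 = 176 × 250 mm.
Each halving step doubles the count; 2 steps from B3 to B5.
2^2 = 4.

4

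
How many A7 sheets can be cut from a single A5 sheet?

Each ISO step halves the sheet: 1 × A5 → 2 × A6 → 4 × A7
From A5 to A7 is 2 halving steps: 2^2 = 4.

4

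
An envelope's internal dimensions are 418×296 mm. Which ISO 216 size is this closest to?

A3 (297 × 420 mm)

Aspect ratio 418/296 ≈ 1.412 — close to the ISO √2 ≈ 1.414.
In the A-series (A0 area = 1 m²): A3 = 297 × 420 mm.
Off by 3 mm total — nearest standard size.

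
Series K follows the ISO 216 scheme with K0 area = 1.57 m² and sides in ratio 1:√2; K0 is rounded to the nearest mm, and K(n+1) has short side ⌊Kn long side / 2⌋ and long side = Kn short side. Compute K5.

Let K0's short side be w mm. w · w√2 = 1.57 m² = 1,570,000 mm², so w ≈ 1053.6 mm and w√2 ≈ 1490.1 mm → K0 = 1054 × 1490 mm.
K1: ⌊1490/2⌋ × 1054 = 745 × 1054 mm
K2: ⌊1054/2⌋ × 745 = 527 × 745 mm
K3: ⌊745/2⌋ × 527 = 372 × 527 mm
K4: ⌊527/2⌋ × 372 = 263 × 372 mm
K5: ⌊372/2⌋ × 263 = 186 × 263 mm

186 × 263 mm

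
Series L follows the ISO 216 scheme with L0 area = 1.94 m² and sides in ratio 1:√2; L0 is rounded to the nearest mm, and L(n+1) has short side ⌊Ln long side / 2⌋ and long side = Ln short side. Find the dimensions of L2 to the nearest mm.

Let L0's short side be w mm. w · w√2 = 1.94 m² = 1,940,000 mm², so w ≈ 1171.2 mm and w√2 ≈ 1656.4 mm → L0 = 1171 × 1656 mm.
L1: ⌊1656/2⌋ × 1171 = 828 × 1171 mm
L2: ⌊1171/2⌋ × 828 = 585 × 828 mm

585 × 828 mm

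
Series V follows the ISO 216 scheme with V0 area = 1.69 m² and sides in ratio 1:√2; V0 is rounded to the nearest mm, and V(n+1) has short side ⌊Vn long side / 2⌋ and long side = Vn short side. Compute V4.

273 × 386 mm

Let V0's short side be w mm. w · w√2 = 1.69 m² = 1,690,000 mm², so w ≈ 1093.2 mm and w√2 ≈ 1546.0 mm → V0 = 1093 × 1546 mm.
V1: ⌊1546/2⌋ × 1093 = 773 × 1093 mm
V2: ⌊1093/2⌋ × 773 = 546 × 773 mm
V3: ⌊773/2⌋ × 546 = 386 × 546 mm
V4: ⌊546/2⌋ × 386 = 273 × 386 mm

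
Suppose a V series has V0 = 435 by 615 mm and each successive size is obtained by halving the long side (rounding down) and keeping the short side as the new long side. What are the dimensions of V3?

V1: ⌊615/2⌋ × 435 = 307 × 435 mm
V2: ⌊435/2⌋ × 307 = 217 × 307 mm
V3: ⌊307/2⌋ × 217 = 153 × 217 mm

153 × 217 mm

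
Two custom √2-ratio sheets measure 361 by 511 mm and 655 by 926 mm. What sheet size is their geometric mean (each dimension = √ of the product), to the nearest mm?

Short side: √(361 · 655) = √236455 ≈ 486.3 → 486 mm
Long side: √(511 · 926) = √473186 ≈ 687.9 → 688 mm

486 × 688 mm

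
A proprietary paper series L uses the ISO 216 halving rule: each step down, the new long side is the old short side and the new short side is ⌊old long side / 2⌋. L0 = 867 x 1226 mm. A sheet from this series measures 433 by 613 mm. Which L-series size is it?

L2

L0: 867 × 1226 mm
L1: 613 × 867 mm
L2: 433 × 613 mm
L3: 306 × 433 mm
→ matches L2.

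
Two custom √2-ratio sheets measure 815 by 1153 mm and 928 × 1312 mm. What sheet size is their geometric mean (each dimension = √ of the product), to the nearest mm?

Short side: √(815 · 928) = √756320 ≈ 869.7 → 870 mm
Long side: √(1153 · 1312) = √1512736 ≈ 1229.9 → 1230 mm

870 × 1230 mm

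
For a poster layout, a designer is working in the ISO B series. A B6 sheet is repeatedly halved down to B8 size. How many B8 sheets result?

4

Each ISO step halves the sheet: 1 × B6 → 2 × B7 → 4 × B8
From B6 to B8 is 2 halving steps: 2^2 = 4.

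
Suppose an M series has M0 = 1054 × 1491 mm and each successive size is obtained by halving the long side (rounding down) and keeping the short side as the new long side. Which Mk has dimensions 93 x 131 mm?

M0: 1054 × 1491 mm
M1: 745 × 1054 mm
M2: 527 × 745 mm
M3: 372 × 527 mm
M4: 263 × 372 mm
M5: 186 × 263 mm
M6: 131 × 186 mm
M7: 93 × 131 mm
M8: 65 × 93 mm
→ matches M7.

M7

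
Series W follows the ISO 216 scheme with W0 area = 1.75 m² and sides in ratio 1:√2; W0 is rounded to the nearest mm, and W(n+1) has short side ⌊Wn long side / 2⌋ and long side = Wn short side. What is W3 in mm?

393 × 556 mm

Let W0's short side be w mm. w · w√2 = 1.75 m² = 1,750,000 mm², so w ≈ 1112.4 mm and w√2 ≈ 1573.2 mm → W0 = 1112 × 1573 mm.
W1: ⌊1573/2⌋ × 1112 = 786 × 1112 mm
W2: ⌊1112/2⌋ × 786 = 556 × 786 mm
W3: ⌊786/2⌋ × 556 = 393 × 556 mm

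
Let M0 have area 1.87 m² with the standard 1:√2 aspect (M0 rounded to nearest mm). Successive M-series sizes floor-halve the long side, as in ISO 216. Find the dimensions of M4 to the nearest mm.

Let M0's short side be w mm. w · w√2 = 1.87 m² = 1,870,000 mm², so w ≈ 1149.9 mm and w√2 ≈ 1626.2 mm → M0 = 1150 × 1626 mm.
M1: ⌊1626/2⌋ × 1150 = 813 × 1150 mm
M2: ⌊1150/2⌋ × 813 = 575 × 813 mm
M3: ⌊813/2⌋ × 575 = 406 × 575 mm
M4: ⌊575/2⌋ × 406 = 287 × 406 mm

287 × 406 mm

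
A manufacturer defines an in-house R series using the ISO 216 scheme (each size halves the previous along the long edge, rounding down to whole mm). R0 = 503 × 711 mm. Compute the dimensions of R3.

177 × 251 mm

R1: ⌊711/2⌋ × 503 = 355 × 503 mm
R2: ⌊503/2⌋ × 355 = 251 × 355 mm
R3: ⌊355/2⌋ × 251 = 177 × 251 mm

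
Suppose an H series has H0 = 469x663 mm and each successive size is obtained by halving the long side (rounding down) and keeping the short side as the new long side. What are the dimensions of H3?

165 × 234 mm

H1: ⌊663/2⌋ × 469 = 331 × 469 mm
H2: ⌊469/2⌋ × 331 = 234 × 331 mm
H3: ⌊331/2⌋ × 234 = 165 × 234 mm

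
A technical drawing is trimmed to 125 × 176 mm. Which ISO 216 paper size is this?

Aspect ratio 176/125 ≈ 1.408 — close to the ISO √2 ≈ 1.414.
In the B-series (B0 = 1000 × 1414 mm): B6 = 125 × 176 mm.

B6 (125 × 176 mm)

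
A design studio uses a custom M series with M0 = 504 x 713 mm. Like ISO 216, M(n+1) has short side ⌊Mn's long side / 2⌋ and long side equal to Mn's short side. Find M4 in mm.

126 × 178 mm

M1: ⌊713/2⌋ × 504 = 356 × 504 mm
M2: ⌊504/2⌋ × 356 = 252 × 356 mm
M3: ⌊356/2⌋ × 252 = 178 × 252 mm
M4: ⌊252/2⌋ × 178 = 126 × 178 mm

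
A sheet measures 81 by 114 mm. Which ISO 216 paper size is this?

C7 (81 × 114 mm)

Aspect ratio 114/81 ≈ 1.407 — close to the ISO √2 ≈ 1.414.
In the C-series (envelope sizes, between A and B): C7 = 81 × 114 mm.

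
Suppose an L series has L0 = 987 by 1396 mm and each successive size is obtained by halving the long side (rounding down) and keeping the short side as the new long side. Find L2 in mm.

493 × 698 mm

L1: ⌊1396/2⌋ × 987 = 698 × 987 mm
L2: ⌊987/2⌋ × 698 = 493 × 698 mm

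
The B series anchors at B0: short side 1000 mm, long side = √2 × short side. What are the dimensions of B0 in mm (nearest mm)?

Short side = 1000 mm; long side = 1000√2 ≈ 1414.2 mm.

1000 × 1414 mm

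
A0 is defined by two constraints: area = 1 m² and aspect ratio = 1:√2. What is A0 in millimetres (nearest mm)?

841 × 1189 mm

Let the short side be w mm. Then the long side is w√2 and w · w√2 = 10⁶ mm².
w² = 10⁶/√2, so w = 1000 / 2^(1/4) ≈ 840.9 mm; long side = 1000 · 2^(1/4) ≈ 1189.2 mm.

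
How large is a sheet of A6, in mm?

A0 = 841 × 1189 mm (A0 has area 1 m², aspect 1:√2).
A1: ⌊1189/2⌋ × 841 = 594 × 841 mm
A2: ⌊841/2⌋ × 594 = 420 × 594 mm
A3: ⌊594/2⌋ × 420 = 297 × 420 mm
A4: ⌊420/2⌋ × 297 = 210 × 297 mm
A5: ⌊297/2⌋ × 210 = 148 × 210 mm
A6: ⌊210/2⌋ × 148 = 105 × 148 mm

105 × 148 mm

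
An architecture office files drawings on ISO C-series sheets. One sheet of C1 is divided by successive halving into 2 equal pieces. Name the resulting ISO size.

2 = 2^1, so 1 halving step.
C1 → C2 → … → C2 after 1 step.

C2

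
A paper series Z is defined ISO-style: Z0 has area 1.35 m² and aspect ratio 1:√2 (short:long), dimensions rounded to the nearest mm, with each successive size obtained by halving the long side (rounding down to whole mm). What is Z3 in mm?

Let Z0's short side be w mm. w · w√2 = 1.35 m² = 1,350,000 mm², so w ≈ 977.0 mm and w√2 ≈ 1381.7 mm → Z0 = 977 × 1382 mm.
Z1: ⌊1382/2⌋ × 977 = 691 × 977 mm
Z2: ⌊977/2⌋ × 691 = 488 × 691 mm
Z3: ⌊691/2⌋ × 488 = 345 × 488 mm

345 × 488 mm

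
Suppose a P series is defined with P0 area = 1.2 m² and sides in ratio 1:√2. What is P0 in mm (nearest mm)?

921 × 1303 mm

Let the short side be w mm. Then w · w√2 = 1.2 m² = 1,200,000 mm².
w² = 1,200,000/√2, so w ≈ 921.2 mm; long side = w√2 ≈ 1302.7 mm.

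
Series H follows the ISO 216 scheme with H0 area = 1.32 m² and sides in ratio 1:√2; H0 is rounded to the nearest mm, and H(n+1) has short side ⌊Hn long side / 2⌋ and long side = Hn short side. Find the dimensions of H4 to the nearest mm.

241 × 341 mm

Let H0's short side be w mm. w · w√2 = 1.32 m² = 1,320,000 mm², so w ≈ 966.1 mm and w√2 ≈ 1366.3 mm → H0 = 966 × 1366 mm.
H1: ⌊1366/2⌋ × 966 = 683 × 966 mm
H2: ⌊966/2⌋ × 683 = 483 × 683 mm
H3: ⌊683/2⌋ × 483 = 341 × 483 mm
H4: ⌊483/2⌋ × 341 = 241 × 341 mm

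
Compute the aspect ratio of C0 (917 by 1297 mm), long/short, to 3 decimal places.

1297 / 917 = 1.414
Matches √2 ≈ 1.414 — the ISO 216 defining ratio.

1.414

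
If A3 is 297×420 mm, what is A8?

A4: ⌊420/2⌋ × 297 = 210 × 297 mm
A5: ⌊297/2⌋ × 210 = 148 × 210 mm
A6: ⌊210/2⌋ × 148 = 105 × 148 mm
A7: ⌊148/2⌋ × 105 = 74 × 105 mm
A8: ⌊105/2⌋ × 74 = 52 × 74 mm

52 × 74 mm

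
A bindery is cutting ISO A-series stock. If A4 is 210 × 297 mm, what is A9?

A5: ⌊297/2⌋ × 210 = 148 × 210 mm
A6: ⌊210/2⌋ × 148 = 105 × 148 mm
A7: ⌊148/2⌋ × 105 = 74 × 105 mm
A8: ⌊105/2⌋ × 74 = 52 × 74 mm
A9: ⌊74/2⌋ × 52 = 37 × 52 mm

37 × 52 mm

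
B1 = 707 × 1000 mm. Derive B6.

125 × 176 mm

B2: ⌊1000/2⌋ × 707 = 500 × 707 mm
B3: ⌊707/2⌋ × 500 = 353 × 500 mm
B4: ⌊500/2⌋ × 353 = 250 × 353 mm
B5: ⌊353/2⌋ × 250 = 176 × 250 mm
B6: ⌊250/2⌋ × 176 = 125 × 176 mm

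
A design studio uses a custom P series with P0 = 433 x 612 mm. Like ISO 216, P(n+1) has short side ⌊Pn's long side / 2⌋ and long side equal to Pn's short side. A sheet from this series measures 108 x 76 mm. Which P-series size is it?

P5

P0: 433 × 612 mm
P1: 306 × 433 mm
P2: 216 × 306 mm
P3: 153 × 216 mm
P4: 108 × 153 mm
P5: 76 × 108 mm
P6: 54 × 76 mm
→ matches P5.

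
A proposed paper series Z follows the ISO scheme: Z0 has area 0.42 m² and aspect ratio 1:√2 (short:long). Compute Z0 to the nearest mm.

545 × 771 mm

Let the short side be w mm. Then w · w√2 = 0.42 m² = 420,000 mm².
w² = 420,000/√2, so w ≈ 545.0 mm; long side = w√2 ≈ 770.7 mm.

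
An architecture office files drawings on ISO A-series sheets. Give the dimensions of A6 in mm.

105 × 148 mm

A0 = 841 × 1189 mm (A0 has area 1 m², aspect 1:√2).
A1: ⌊1189/2⌋ × 841 = 594 × 841 mm
A2: ⌊841/2⌋ × 594 = 420 × 594 mm
A3: ⌊594/2⌋ × 420 = 297 × 420 mm
A4: ⌊420/2⌋ × 297 = 210 × 297 mm
A5: ⌊297/2⌋ × 210 = 148 × 210 mm
A6: ⌊210/2⌋ × 148 = 105 × 148 mm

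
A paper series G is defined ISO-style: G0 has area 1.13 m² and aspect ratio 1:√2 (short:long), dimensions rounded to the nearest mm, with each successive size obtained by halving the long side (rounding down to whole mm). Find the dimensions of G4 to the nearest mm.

223 × 316 mm

Let G0's short side be w mm. w · w√2 = 1.13 m² = 1,130,000 mm², so w ≈ 893.9 mm and w√2 ≈ 1264.1 mm → G0 = 894 × 1264 mm.
G1: ⌊1264/2⌋ × 894 = 632 × 894 mm
G2: ⌊894/2⌋ × 632 = 447 × 632 mm
G3: ⌊632/2⌋ × 447 = 316 × 447 mm
G4: ⌊447/2⌋ × 316 = 223 × 316 mm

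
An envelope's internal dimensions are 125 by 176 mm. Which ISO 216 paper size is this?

B6 (125 × 176 mm)

Aspect ratio 176/125 ≈ 1.408 — close to the ISO √2 ≈ 1.414.
In the B-series (B0 = 1000 × 1414 mm): B6 = 125 × 176 mm.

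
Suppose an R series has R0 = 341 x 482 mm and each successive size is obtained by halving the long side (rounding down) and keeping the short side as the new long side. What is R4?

85 × 120 mm

R1: ⌊482/2⌋ × 341 = 241 × 341 mm
R2: ⌊341/2⌋ × 241 = 170 × 241 mm
R3: ⌊241/2⌋ × 170 = 120 × 170 mm
R4: ⌊170/2⌋ × 120 = 85 × 120 mm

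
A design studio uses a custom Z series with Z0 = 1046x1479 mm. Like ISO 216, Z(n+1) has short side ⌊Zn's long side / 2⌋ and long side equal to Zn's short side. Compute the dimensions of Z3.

369 × 523 mm

Z1: ⌊1479/2⌋ × 1046 = 739 × 1046 mm
Z2: ⌊1046/2⌋ × 739 = 523 × 739 mm
Z3: ⌊739/2⌋ × 523 = 369 × 523 mm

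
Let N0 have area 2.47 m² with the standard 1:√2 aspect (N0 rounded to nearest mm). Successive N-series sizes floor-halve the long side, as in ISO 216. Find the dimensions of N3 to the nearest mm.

467 × 661 mm

Let N0's short side be w mm. w · w√2 = 2.47 m² = 2,470,000 mm², so w ≈ 1321.6 mm and w√2 ≈ 1869.0 mm → N0 = 1322 × 1869 mm.
N1: ⌊1869/2⌋ × 1322 = 934 × 1322 mm
N2: ⌊1322/2⌋ × 934 = 661 × 934 mm
N3: ⌊934/2⌋ × 661 = 467 × 661 mm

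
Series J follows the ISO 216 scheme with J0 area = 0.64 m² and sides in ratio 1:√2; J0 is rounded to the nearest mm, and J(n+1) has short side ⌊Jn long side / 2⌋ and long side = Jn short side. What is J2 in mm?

336 × 475 mm

Let J0's short side be w mm. w · w√2 = 0.64 m² = 640,000 mm², so w ≈ 672.7 mm and w√2 ≈ 951.4 mm → J0 = 673 × 951 mm.
J1: ⌊951/2⌋ × 673 = 475 × 673 mm
J2: ⌊673/2⌋ × 475 = 336 × 475 mm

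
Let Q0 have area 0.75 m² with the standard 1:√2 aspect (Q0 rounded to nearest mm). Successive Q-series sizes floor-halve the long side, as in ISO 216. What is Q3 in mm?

257 × 364 mm

Let Q0's short side be w mm. w · w√2 = 0.75 m² = 750,000 mm², so w ≈ 728.2 mm and w√2 ≈ 1029.9 mm → Q0 = 728 × 1030 mm.
Q1: ⌊1030/2⌋ × 728 = 515 × 728 mm
Q2: ⌊728/2⌋ × 515 = 364 × 515 mm
Q3: ⌊515/2⌋ × 364 = 257 × 364 mm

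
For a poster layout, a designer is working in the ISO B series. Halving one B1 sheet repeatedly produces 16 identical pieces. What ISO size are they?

B5

16 = 2^4, so 4 halving steps.
B1 → B2 → … → B5 after 4 steps.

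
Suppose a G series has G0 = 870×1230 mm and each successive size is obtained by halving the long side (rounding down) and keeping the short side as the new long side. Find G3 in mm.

307 × 435 mm

G1: ⌊1230/2⌋ × 870 = 615 × 870 mm
G2: ⌊870/2⌋ × 615 = 435 × 615 mm
G3: ⌊615/2⌋ × 435 = 307 × 435 mm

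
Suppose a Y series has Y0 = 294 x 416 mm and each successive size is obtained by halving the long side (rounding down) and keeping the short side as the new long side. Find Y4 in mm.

73 × 104 mm

Y1: ⌊416/2⌋ × 294 = 208 × 294 mm
Y2: ⌊294/2⌋ × 208 = 147 × 208 mm
Y3: ⌊208/2⌋ × 147 = 104 × 147 mm
Y4: ⌊147/2⌋ × 104 = 73 × 104 mm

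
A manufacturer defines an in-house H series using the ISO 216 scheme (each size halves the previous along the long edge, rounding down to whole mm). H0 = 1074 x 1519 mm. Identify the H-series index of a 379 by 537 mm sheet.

H3

H0: 1074 × 1519 mm
H1: 759 × 1074 mm
H2: 537 × 759 mm
H3: 379 × 537 mm
H4: 268 × 379 mm
→ matches H3.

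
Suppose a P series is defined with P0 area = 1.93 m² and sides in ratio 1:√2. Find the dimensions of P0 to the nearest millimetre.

1168 × 1652 mm

Let the short side be w mm. Then w · w√2 = 1.93 m² = 1,930,000 mm².
w² = 1,930,000/√2, so w ≈ 1168.2 mm; long side = w√2 ≈ 1652.1 mm.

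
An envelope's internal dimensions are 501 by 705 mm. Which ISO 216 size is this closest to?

Aspect ratio 705/501 ≈ 1.407 — close to the ISO √2 ≈ 1.414.
In the B-series (B0 = 1000 × 1414 mm): B2 = 500 × 707 mm.
Off by 3 mm total — nearest standard size.

B2 (500 × 707 mm)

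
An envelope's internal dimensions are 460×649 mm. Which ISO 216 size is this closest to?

Aspect ratio 649/460 ≈ 1.411 — close to the ISO √2 ≈ 1.414.
In the C-series (envelope sizes, between A and B): C2 = 458 × 648 mm.
Off by 3 mm total — nearest standard size.

C2 (458 × 648 mm)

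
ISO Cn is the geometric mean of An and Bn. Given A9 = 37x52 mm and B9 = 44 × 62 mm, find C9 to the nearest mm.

40 × 57 mm

Short side: √(37 · 44) = √1628 ≈ 40.3 → 40 mm
Long side: √(52 · 62) = √3224 ≈ 56.8 → 57 mm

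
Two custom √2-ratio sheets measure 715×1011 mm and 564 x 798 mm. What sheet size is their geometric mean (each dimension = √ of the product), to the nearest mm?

Short side: √(715 · 564) = √403260 ≈ 635.0 → 635 mm
Long side: √(1011 · 798) = √806778 ≈ 898.2 → 898 mm

635 × 898 mm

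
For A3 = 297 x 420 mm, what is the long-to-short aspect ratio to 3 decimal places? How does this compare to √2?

1.414

420 / 297 = 1.414
Matches √2 ≈ 1.414 — the ISO 216 defining ratio.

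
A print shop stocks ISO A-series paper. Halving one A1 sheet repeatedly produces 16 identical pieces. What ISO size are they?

16 = 2^4, so 4 halving steps.
A1 → A2 → … → A5 after 4 steps.

A5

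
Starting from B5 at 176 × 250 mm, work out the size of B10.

B6: ⌊250/2⌋ × 176 = 125 × 176 mm
B7: ⌊176/2⌋ × 125 = 88 × 125 mm
B8: ⌊125/2⌋ × 88 = 62 × 88 mm
B9: ⌊88/2⌋ × 62 = 44 × 62 mm
B10: ⌊62/2⌋ × 44 = 31 × 44 mm

31 × 44 mm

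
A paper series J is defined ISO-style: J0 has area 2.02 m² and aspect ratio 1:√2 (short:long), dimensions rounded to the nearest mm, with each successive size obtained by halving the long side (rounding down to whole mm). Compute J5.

Let J0's short side be w mm. w · w√2 = 2.02 m² = 2,020,000 mm², so w ≈ 1195.1 mm and w√2 ≈ 1690.2 mm → J0 = 1195 × 1690 mm.
J1: ⌊1690/2⌋ × 1195 = 845 × 1195 mm
J2: ⌊1195/2⌋ × 845 = 597 × 845 mm
J3: ⌊845/2⌋ × 597 = 422 × 597 mm
J4: ⌊597/2⌋ × 422 = 298 × 422 mm
J5: ⌊422/2⌋ × 298 = 211 × 298 mm

211 × 298 mm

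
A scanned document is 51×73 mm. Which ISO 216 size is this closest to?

Aspect ratio 73/51 ≈ 1.431 (ISO target is √2 ≈ 1.414).
In the A-series (A0 area = 1 m²): A8 = 52 × 74 mm.
Off by 2 mm total — nearest standard size.

A8 (52 × 74 mm)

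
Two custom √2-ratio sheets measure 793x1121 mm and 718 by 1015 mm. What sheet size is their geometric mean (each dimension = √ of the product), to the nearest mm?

Short side: √(793 · 718) = √569374 ≈ 754.6 → 755 mm
Long side: √(1121 · 1015) = √1137815 ≈ 1066.7 → 1067 mm

755 × 1067 mm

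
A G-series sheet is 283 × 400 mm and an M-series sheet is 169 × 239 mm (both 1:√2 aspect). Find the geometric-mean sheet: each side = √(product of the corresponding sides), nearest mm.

219 × 309 mm

Short side: √(283 · 169) = √47827 ≈ 218.7 → 219 mm
Long side: √(400 · 239) = √95600 ≈ 309.2 → 309 mm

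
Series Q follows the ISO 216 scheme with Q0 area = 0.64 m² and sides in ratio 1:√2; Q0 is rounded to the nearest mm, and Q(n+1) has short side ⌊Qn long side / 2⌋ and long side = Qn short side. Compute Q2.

Let Q0's short side be w mm. w · w√2 = 0.64 m² = 640,000 mm², so w ≈ 672.7 mm and w√2 ≈ 951.4 mm → Q0 = 673 × 951 mm.
Q1: ⌊951/2⌋ × 673 = 475 × 673 mm
Q2: ⌊673/2⌋ × 475 = 336 × 475 mm

336 × 475 mm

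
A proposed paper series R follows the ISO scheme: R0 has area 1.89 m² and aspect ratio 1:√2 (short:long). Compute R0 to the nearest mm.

1156 × 1635 mm

Let the short side be w mm. Then w · w√2 = 1.89 m² = 1,890,000 mm².
w² = 1,890,000/√2, so w ≈ 1156.0 mm; long side = w√2 ≈ 1634.9 mm.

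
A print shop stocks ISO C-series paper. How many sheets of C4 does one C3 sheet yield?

Each ISO step halves the sheet: 1 × C3 → 2 × C4
From C3 to C4 is 1 halving step: 2^1 = 2.

2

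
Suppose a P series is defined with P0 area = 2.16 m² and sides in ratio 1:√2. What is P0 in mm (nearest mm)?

Let the short side be w mm. Then w · w√2 = 2.16 m² = 2,160,000 mm².
w² = 2,160,000/√2, so w ≈ 1235.9 mm; long side = w√2 ≈ 1747.8 mm.

1236 × 1748 mm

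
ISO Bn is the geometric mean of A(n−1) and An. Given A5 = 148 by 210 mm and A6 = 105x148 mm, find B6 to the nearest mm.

125 × 176 mm

Short side: √(148 · 105) = √15540 ≈ 124.7 → 125 mm
Long side: √(210 · 148) = √31080 ≈ 176.3 → 176 mm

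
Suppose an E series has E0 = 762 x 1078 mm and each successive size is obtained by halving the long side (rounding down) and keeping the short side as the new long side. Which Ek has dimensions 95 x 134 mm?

E6

E0: 762 × 1078 mm
E1: 539 × 762 mm
E2: 381 × 539 mm
E3: 269 × 381 mm
E4: 190 × 269 mm
E5: 134 × 190 mm
E6: 95 × 134 mm
E7: 67 × 95 mm
→ matches E6.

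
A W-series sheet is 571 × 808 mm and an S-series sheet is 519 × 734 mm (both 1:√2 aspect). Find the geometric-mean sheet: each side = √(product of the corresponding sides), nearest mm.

544 × 770 mm

Short side: √(571 · 519) = √296349 ≈ 544.4 → 544 mm
Long side: √(808 · 734) = √593072 ≈ 770.1 → 770 mm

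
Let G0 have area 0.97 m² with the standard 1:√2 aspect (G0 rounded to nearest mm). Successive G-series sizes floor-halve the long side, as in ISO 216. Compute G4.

Let G0's short side be w mm. w · w√2 = 0.97 m² = 970,000 mm², so w ≈ 828.2 mm and w√2 ≈ 1171.2 mm → G0 = 828 × 1171 mm.
G1: ⌊1171/2⌋ × 828 = 585 × 828 mm
G2: ⌊828/2⌋ × 585 = 414 × 585 mm
G3: ⌊585/2⌋ × 414 = 292 × 414 mm
G4: ⌊414/2⌋ × 292 = 207 × 292 mm

207 × 292 mm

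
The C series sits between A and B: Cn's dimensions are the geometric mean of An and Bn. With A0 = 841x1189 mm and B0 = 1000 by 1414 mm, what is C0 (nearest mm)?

917 × 1297 mm

Short side: √(841 · 1000) = √841000 ≈ 917.1 → 917 mm
Long side: √(1189 · 1414) = √1681246 ≈ 1296.6 → 1297 mm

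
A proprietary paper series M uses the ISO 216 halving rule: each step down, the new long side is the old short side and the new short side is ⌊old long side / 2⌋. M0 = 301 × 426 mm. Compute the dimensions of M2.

150 × 213 mm

M1: ⌊426/2⌋ × 301 = 213 × 301 mm
M2: ⌊301/2⌋ × 213 = 150 × 213 mm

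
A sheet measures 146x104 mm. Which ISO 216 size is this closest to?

Aspect ratio 146/104 ≈ 1.404 — close to the ISO √2 ≈ 1.414.
In the A-series (A0 area = 1 m²): A6 = 105 × 148 mm.
Off by 3 mm total — nearest standard size.

A6 (105 × 148 mm)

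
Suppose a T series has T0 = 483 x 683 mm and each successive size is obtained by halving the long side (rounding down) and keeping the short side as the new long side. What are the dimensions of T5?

85 × 120 mm

T1 = 341 × 483 mm (from T0 by 1 halving).
T2: ⌊483/2⌋ × 341 = 241 × 341 mm
T3: ⌊341/2⌋ × 241 = 170 × 241 mm
T4: ⌊241/2⌋ × 170 = 120 × 170 mm
T5: ⌊170/2⌋ × 120 = 85 × 120 mm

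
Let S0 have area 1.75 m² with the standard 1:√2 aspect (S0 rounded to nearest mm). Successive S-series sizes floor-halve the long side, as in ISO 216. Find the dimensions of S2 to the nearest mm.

Let S0's short side be w mm. w · w√2 = 1.75 m² = 1,750,000 mm², so w ≈ 1112.4 mm and w√2 ≈ 1573.2 mm → S0 = 1112 × 1573 mm.
S1: ⌊1573/2⌋ × 1112 = 786 × 1112 mm
S2: ⌊1112/2⌋ × 786 = 556 × 786 mm

556 × 786 mm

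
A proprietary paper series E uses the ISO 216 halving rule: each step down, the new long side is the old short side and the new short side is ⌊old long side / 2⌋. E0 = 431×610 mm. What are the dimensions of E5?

E1 = 305 × 431 mm (from E0 by 1 halving).
E2: ⌊431/2⌋ × 305 = 215 × 305 mm
E3: ⌊305/2⌋ × 215 = 152 × 215 mm
E4: ⌊215/2⌋ × 152 = 107 × 152 mm
E5: ⌊152/2⌋ × 107 = 76 × 107 mm

76 × 107 mm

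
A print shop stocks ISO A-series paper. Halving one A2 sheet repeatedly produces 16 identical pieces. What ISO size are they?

A6

16 = 2^4, so 4 halving steps.
A2 → A3 → … → A6 after 4 steps.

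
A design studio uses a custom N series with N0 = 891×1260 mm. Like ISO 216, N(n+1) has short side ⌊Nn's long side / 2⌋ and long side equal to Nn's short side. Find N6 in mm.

111 × 157 mm

N1: ⌊1260/2⌋ × 891 = 630 × 891 mm
N2: ⌊891/2⌋ × 630 = 445 × 630 mm
N3: ⌊630/2⌋ × 445 = 315 × 445 mm
N4: ⌊445/2⌋ × 315 = 222 × 315 mm
N5: ⌊315/2⌋ × 222 = 157 × 222 mm
N6: ⌊222/2⌋ × 157 = 111 × 157 mm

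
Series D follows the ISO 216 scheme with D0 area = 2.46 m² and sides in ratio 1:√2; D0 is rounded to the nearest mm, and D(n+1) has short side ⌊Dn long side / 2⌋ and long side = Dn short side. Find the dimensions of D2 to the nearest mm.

Let D0's short side be w mm. w · w√2 = 2.46 m² = 2,460,000 mm², so w ≈ 1318.9 mm and w√2 ≈ 1865.2 mm → D0 = 1319 × 1865 mm.
D1: ⌊1865/2⌋ × 1319 = 932 × 1319 mm
D2: ⌊1319/2⌋ × 932 = 659 × 932 mm

659 × 932 mm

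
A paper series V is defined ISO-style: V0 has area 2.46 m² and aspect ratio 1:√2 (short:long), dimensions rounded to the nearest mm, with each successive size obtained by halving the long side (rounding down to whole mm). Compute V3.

466 × 659 mm

Let V0's short side be w mm. w · w√2 = 2.46 m² = 2,460,000 mm², so w ≈ 1318.9 mm and w√2 ≈ 1865.2 mm → V0 = 1319 × 1865 mm.
V1: ⌊1865/2⌋ × 1319 = 932 × 1319 mm
V2: ⌊1319/2⌋ × 932 = 659 × 932 mm
V3: ⌊932/2⌋ × 659 = 466 × 659 mm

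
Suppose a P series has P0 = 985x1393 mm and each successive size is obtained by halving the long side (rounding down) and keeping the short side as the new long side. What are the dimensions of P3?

348 × 492 mm

P1: ⌊1393/2⌋ × 985 = 696 × 985 mm
P2: ⌊985/2⌋ × 696 = 492 × 696 mm
P3: ⌊696/2⌋ × 492 = 348 × 492 mm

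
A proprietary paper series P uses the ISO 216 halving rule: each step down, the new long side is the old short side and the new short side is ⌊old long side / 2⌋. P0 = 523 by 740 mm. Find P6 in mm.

P1 = 370 × 523 mm (from P0 by 1 halving).
P2: ⌊523/2⌋ × 370 = 261 × 370 mm
P3: ⌊370/2⌋ × 261 = 185 × 261 mm
P4: ⌊261/2⌋ × 185 = 130 × 185 mm
P5: ⌊185/2⌋ × 130 = 92 × 130 mm
P6: ⌊130/2⌋ × 92 = 65 × 92 mm

65 × 92 mm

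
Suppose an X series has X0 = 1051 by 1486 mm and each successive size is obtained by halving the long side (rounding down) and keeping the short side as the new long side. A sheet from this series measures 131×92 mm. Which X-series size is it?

X0: 1051 × 1486 mm
X1: 743 × 1051 mm
X2: 525 × 743 mm
X3: 371 × 525 mm
X4: 262 × 371 mm
X5: 185 × 262 mm
X6: 131 × 185 mm
X7: 92 × 131 mm
X8: 65 × 92 mm
→ matches X7.

X7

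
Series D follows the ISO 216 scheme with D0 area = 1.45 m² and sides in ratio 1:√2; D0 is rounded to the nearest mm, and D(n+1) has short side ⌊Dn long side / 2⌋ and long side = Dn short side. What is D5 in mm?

Let D0's short side be w mm. w · w√2 = 1.45 m² = 1,450,000 mm², so w ≈ 1012.6 mm and w√2 ≈ 1432.0 mm → D0 = 1013 × 1432 mm.
D1: ⌊1432/2⌋ × 1013 = 716 × 1013 mm
D2: ⌊1013/2⌋ × 716 = 506 × 716 mm
D3: ⌊716/2⌋ × 506 = 358 × 506 mm
D4: ⌊506/2⌋ × 358 = 253 × 358 mm
D5: ⌊358/2⌋ × 253 = 179 × 253 mm

179 × 253 mm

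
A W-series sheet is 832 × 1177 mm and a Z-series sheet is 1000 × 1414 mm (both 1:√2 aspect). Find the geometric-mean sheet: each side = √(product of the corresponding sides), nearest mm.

Short side: √(832 · 1000) = √832000 ≈ 912.1 → 912 mm
Long side: √(1177 · 1414) = √1664278 ≈ 1290.1 → 1290 mm

912 × 1290 mm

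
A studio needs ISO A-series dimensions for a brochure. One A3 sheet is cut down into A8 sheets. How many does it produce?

32

Each ISO step halves the sheet: 1 × A3 → 2 × A4 → 4 × A5 → 8 × A6 → …
From A3 to A8 is 5 halving steps: 2^5 = 32.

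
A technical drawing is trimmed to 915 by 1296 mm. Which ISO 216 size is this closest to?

C0 (917 × 1297 mm)

Aspect ratio 1296/915 ≈ 1.416 — close to the ISO √2 ≈ 1.414.
In the C-series (envelope sizes, between A and B): C0 = 917 × 1297 mm.
Off by 3 mm total — nearest standard size.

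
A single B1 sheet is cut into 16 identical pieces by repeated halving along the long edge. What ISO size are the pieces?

16 = 2^4, so 4 halving steps.
B1 → B2 → … → B5 after 4 steps.

B5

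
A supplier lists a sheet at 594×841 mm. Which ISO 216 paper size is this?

Aspect ratio 841/594 ≈ 1.416 — close to the ISO √2 ≈ 1.414.
In the A-series (A0 area = 1 m²): A1 = 594 × 841 mm.

A1 (594 × 841 mm)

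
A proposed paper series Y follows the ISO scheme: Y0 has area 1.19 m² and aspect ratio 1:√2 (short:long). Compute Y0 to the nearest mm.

917 × 1297 mm

Let the short side be w mm. Then w · w√2 = 1.19 m² = 1,190,000 mm².
w² = 1,190,000/√2, so w ≈ 917.3 mm; long side = w√2 ≈ 1297.3 mm.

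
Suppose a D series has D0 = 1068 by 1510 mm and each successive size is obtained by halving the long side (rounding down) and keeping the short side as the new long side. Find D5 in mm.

188 × 267 mm

D1: ⌊1510/2⌋ × 1068 = 755 × 1068 mm
D2: ⌊1068/2⌋ × 755 = 534 × 755 mm
D3: ⌊755/2⌋ × 534 = 377 × 534 mm
D4: ⌊534/2⌋ × 377 = 267 × 377 mm
D5: ⌊377/2⌋ × 267 = 188 × 267 mm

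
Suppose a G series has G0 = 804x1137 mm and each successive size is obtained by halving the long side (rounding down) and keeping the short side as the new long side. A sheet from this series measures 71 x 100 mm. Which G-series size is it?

G7

G0: 804 × 1137 mm
G1: 568 × 804 mm
G2: 402 × 568 mm
G3: 284 × 402 mm
G4: 201 × 284 mm
G5: 142 × 201 mm
G6: 100 × 142 mm
G7: 71 × 100 mm
G8: 50 × 71 mm
→ matches G7.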